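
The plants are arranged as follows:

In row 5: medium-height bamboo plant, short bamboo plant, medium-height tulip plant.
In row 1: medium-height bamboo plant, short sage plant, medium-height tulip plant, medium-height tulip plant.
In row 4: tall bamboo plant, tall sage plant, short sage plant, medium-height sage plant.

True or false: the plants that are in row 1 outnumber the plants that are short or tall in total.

False

There are 4 plants in row 1.
There are 5 plants that are short or tall.
The claim requires 4 > 5, which does not hold.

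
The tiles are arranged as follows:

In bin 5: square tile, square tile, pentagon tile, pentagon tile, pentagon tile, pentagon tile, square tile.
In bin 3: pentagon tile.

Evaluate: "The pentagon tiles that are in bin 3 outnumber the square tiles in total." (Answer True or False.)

|pentagon tiles in bin 3| = 1.
|square tiles| = 3.
The claim requires 1 > 3, which does not hold.

False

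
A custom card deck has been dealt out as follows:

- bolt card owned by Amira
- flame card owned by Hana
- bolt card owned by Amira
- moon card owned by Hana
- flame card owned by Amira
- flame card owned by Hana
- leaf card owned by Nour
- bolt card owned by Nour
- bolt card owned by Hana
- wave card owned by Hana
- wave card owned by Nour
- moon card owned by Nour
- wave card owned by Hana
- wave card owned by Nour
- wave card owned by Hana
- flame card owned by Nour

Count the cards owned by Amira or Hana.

Amira: 3; Hana: 7; together 3 + 7 = 10.

10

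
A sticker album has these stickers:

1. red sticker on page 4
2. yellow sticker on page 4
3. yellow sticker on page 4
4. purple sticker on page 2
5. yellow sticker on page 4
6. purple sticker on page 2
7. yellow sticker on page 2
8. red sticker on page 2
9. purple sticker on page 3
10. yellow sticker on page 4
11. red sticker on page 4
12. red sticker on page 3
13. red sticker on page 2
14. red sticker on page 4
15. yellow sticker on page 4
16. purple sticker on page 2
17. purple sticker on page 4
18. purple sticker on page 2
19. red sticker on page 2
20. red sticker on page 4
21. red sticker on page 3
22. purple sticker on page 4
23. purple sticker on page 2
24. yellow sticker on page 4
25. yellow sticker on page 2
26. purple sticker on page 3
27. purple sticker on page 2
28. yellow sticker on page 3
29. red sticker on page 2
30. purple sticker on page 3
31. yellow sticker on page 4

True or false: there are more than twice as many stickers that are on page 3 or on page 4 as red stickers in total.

False

There are 19 stickers on page 3 or on page 4.
There are 10 red stickers.
The claim requires 19 > 2 × 10 = 20, which does not hold.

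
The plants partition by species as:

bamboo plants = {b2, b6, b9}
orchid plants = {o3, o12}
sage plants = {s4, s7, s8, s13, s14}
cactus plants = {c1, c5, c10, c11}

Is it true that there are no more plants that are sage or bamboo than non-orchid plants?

True

|plants that are sage or bamboo| = 8.
|non-orchid plants| = 12.
The claim requires 8 ≤ 12, which holds.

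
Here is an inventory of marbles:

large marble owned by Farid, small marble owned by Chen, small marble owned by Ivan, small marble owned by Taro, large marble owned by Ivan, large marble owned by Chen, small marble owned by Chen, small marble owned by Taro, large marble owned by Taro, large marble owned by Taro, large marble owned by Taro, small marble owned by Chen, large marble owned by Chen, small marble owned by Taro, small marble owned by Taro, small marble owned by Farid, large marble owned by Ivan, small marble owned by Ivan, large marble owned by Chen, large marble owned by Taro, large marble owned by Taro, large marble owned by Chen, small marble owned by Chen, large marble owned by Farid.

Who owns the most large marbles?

Counts by owner (restricted to large marbles): Taro→5, Chen→4, Farid→2, Ivan→2.
The maximum is 5, held uniquely by Taro.

Taro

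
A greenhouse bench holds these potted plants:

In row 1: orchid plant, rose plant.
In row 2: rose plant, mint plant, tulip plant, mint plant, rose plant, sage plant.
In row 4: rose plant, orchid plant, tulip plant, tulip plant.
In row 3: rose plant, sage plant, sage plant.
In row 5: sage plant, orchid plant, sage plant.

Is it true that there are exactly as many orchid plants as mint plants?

There are 3 orchid plants.
There are 2 mint plants.
The claim requires 3 = 2, which does not hold.

False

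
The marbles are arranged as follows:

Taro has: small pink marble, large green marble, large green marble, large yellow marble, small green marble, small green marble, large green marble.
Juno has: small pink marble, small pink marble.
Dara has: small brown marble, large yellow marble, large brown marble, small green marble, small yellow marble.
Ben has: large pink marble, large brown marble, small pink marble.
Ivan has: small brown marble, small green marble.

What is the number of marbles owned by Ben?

3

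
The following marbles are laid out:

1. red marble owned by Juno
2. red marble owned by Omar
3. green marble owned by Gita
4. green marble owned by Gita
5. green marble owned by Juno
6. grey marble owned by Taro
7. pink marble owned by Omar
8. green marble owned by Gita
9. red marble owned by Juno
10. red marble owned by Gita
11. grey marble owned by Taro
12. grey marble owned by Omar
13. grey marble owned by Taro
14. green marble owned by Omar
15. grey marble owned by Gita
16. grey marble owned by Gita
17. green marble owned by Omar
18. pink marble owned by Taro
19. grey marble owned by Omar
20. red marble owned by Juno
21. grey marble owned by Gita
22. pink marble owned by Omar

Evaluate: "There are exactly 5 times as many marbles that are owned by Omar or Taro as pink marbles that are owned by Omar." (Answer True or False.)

|marbles owned by Omar or Taro| = 11.
|pink marbles owned by Omar| = 2.
The claim requires 11 = 5 × 2 = 10, which does not hold.

False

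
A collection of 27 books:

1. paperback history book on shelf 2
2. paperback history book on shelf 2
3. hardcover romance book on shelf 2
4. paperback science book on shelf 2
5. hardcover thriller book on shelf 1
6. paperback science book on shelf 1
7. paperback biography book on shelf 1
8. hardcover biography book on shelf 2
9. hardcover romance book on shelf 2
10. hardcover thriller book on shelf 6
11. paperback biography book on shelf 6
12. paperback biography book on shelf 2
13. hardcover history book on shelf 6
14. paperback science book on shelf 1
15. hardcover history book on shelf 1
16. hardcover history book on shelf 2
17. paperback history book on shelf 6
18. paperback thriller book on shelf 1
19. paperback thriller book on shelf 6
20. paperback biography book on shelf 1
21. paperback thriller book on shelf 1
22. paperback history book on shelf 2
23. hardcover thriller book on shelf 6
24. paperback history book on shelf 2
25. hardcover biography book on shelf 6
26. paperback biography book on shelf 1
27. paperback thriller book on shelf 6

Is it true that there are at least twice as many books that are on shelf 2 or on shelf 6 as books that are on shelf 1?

There are 18 books on shelf 2 or on shelf 6.
There are 9 books on shelf 1.
The claim requires 18 ≥ 2 × 9 = 18, which holds.

True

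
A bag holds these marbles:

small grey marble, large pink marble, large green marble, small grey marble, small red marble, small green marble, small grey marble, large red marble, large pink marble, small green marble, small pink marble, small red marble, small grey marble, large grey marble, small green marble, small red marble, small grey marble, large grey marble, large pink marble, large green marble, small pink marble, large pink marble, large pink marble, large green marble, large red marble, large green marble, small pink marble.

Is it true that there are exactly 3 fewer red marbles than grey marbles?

|red marbles| = 5.
|grey marbles| = 7.
The claim requires 7 − 5 (= 2) to equal 3, which does not hold.

False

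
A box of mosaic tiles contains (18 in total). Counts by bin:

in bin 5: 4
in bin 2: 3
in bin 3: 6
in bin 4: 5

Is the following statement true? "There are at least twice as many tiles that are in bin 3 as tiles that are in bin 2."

True

|tiles in bin 3| = 6.
|tiles in bin 2| = 3.
The claim requires 6 ≥ 2 × 3 = 6, which holds.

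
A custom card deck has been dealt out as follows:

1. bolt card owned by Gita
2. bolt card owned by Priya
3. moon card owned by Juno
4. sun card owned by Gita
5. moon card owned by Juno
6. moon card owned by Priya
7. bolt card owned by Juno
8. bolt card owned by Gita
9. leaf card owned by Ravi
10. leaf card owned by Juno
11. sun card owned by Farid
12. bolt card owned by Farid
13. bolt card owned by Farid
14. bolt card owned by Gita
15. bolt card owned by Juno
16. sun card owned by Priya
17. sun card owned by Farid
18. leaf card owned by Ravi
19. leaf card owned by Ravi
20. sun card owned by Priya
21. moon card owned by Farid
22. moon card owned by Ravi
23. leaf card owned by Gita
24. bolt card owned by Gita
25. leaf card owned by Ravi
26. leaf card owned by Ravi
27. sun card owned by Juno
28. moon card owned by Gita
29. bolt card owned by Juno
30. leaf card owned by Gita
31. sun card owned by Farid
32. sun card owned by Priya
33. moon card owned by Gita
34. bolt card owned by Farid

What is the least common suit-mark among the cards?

Counts by suit-mark: bolt 11, sun 8, leaf 8, moon 7.
The minimum is 7, held uniquely by moon.

moon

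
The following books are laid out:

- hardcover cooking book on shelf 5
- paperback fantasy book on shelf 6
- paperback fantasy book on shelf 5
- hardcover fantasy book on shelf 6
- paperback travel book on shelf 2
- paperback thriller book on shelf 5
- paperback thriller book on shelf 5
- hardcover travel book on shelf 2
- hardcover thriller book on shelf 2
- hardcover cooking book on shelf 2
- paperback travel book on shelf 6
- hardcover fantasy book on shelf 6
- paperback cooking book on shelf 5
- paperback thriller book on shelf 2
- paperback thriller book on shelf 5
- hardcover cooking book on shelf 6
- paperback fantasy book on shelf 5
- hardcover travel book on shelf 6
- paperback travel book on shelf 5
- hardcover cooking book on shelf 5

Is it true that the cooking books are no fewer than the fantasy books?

True

There are 5 cooking books.
There are 5 fantasy books.
The claim requires 5 ≥ 5, which holds.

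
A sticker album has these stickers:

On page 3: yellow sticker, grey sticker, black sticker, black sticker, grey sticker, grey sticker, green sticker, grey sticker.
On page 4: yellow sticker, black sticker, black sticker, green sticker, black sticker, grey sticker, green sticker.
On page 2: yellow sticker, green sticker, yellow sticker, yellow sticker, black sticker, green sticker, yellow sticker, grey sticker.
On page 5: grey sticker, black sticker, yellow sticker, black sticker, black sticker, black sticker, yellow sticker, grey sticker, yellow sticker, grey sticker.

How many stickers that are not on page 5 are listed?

Total stickers: 33; with the excluded value: 10; remaining 33 − 10 = 23.

23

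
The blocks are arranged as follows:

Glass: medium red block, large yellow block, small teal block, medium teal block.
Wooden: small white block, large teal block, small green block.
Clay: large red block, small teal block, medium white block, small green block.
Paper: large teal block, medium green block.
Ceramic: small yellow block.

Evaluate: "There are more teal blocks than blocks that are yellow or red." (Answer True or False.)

True

teal blocks: 5.
blocks that are yellow or red: 4.
The claim requires 5 > 4, which holds.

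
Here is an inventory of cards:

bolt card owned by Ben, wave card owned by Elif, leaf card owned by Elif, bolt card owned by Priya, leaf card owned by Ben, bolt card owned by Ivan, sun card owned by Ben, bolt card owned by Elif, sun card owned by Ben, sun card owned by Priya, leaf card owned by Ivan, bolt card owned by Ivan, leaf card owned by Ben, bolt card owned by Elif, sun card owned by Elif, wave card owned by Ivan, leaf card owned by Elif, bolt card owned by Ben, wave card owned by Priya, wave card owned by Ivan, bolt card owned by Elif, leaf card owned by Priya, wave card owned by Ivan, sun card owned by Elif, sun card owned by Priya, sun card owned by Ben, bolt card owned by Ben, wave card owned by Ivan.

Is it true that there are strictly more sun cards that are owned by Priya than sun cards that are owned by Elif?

Count of sun cards owned by Priya: 2.
Count of sun cards owned by Elif: 2.
The claim requires 2 > 2, which does not hold.

False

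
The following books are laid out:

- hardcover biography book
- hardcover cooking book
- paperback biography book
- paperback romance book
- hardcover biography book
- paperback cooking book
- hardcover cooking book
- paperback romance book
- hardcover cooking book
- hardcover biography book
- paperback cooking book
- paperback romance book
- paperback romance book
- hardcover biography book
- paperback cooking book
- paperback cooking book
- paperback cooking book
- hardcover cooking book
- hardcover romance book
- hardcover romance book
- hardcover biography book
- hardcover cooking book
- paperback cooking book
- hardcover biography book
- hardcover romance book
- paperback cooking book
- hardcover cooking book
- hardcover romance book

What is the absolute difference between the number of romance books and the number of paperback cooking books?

1

romance books: 8. paperback cooking books: 7.
|8 − 7| = 8 − 7 = 1.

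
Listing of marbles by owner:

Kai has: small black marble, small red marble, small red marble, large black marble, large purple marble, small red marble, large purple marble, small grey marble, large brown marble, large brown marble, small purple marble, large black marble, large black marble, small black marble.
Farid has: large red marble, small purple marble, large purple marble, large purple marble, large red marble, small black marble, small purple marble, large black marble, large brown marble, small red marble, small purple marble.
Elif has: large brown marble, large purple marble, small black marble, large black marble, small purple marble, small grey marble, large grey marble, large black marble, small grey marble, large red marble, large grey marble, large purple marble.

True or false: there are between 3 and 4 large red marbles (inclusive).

There are 3 large red marbles.
The claim requires 3 ≤ 3 ≤ 4, which holds.

True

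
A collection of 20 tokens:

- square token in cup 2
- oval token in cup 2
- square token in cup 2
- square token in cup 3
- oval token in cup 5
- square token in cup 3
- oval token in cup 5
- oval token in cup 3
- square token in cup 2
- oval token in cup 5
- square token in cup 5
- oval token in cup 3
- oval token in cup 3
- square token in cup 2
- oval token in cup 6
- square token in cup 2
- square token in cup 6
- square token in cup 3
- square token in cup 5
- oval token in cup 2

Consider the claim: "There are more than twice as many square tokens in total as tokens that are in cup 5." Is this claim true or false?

|square tokens| = 11.
|tokens in cup 5| = 5.
The claim requires 11 > 2 × 5 = 10, which holds.

True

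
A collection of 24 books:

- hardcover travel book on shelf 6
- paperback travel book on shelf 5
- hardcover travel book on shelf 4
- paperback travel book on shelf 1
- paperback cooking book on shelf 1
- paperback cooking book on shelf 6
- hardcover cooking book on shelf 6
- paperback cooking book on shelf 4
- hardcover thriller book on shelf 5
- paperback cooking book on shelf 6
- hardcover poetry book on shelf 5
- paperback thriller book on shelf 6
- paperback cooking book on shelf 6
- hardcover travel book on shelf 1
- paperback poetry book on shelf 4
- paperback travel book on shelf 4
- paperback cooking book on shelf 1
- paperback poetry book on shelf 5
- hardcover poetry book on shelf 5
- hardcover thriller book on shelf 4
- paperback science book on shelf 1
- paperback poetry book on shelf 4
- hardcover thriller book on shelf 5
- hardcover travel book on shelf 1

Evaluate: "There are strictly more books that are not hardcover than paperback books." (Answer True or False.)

False

|books that are not hardcover| = 14.
|paperback books| = 14.
The claim requires 14 > 14, which does not hold.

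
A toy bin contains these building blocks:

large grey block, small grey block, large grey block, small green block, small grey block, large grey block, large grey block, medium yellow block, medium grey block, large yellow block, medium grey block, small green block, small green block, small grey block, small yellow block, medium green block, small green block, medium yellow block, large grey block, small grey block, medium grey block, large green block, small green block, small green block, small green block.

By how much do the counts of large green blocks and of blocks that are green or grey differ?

20

large green blocks: 1. blocks that are green or grey: 21.
|1 − 21| = 21 − 1 = 20.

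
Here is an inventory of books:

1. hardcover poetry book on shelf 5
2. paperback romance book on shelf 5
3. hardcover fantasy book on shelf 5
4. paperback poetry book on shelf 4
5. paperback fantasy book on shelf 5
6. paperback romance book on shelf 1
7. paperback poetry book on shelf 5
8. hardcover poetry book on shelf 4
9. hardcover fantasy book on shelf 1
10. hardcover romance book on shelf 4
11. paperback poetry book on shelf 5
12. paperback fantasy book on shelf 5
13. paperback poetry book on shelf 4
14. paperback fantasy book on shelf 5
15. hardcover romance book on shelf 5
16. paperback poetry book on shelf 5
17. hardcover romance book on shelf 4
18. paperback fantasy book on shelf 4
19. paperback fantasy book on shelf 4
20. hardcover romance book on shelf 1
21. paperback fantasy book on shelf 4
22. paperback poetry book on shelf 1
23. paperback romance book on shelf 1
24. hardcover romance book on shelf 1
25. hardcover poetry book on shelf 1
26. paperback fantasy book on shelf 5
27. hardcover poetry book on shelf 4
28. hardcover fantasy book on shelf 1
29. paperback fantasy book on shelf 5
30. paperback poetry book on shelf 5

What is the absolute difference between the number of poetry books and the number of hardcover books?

1

poetry books: 11. hardcover books: 12.
|11 − 12| = 12 − 11 = 1.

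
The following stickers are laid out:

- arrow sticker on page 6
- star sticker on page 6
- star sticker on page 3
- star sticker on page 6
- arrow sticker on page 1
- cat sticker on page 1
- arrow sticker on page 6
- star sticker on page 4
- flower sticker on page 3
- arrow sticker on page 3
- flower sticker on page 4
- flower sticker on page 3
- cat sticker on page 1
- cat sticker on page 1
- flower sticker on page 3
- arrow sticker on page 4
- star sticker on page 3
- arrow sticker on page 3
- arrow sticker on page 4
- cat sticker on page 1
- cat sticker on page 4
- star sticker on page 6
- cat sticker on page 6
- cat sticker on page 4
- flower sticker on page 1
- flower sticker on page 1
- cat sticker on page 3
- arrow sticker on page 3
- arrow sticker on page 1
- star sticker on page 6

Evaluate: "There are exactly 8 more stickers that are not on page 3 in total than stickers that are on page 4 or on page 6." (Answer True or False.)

True

There are 21 stickers that are not on page 3.
There are 13 stickers on page 4 or on page 6.
The claim requires 21 − 13 (= 8) to equal 8, which holds.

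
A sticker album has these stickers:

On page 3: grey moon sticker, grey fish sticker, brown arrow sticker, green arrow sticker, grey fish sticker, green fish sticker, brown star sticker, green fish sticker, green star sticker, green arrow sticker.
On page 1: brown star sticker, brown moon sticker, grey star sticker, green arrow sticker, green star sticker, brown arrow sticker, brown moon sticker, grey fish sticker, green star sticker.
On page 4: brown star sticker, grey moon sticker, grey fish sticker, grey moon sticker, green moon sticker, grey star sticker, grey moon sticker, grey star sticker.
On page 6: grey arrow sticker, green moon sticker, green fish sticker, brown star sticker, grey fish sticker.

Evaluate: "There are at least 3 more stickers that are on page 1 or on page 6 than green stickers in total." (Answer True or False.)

True

stickers on page 1 or on page 6: 14.
green stickers: 11.
The claim requires 14 − 11 = 3 ≥ 3, which holds.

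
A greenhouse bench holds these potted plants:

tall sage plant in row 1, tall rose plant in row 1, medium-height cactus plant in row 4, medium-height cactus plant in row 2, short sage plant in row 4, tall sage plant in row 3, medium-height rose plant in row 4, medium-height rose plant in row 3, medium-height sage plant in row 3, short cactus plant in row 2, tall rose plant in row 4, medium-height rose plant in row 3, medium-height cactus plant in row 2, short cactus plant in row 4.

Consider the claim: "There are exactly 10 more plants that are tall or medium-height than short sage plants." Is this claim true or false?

True

plants that are tall or medium-height: 11.
short sage plants: 1.
The claim requires 11 − 1 (= 10) to equal 10, which holds.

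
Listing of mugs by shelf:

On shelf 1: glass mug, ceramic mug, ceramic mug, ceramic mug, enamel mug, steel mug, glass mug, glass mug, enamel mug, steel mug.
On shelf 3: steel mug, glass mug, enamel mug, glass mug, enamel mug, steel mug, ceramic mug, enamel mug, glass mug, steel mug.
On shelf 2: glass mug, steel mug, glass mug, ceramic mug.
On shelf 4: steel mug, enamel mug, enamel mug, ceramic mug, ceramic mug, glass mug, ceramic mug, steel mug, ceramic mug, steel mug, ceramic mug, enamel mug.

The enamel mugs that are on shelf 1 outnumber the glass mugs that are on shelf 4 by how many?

1

enamel mugs on shelf 1: 2.
glass mugs on shelf 4: 1.
2 − 1 = 1.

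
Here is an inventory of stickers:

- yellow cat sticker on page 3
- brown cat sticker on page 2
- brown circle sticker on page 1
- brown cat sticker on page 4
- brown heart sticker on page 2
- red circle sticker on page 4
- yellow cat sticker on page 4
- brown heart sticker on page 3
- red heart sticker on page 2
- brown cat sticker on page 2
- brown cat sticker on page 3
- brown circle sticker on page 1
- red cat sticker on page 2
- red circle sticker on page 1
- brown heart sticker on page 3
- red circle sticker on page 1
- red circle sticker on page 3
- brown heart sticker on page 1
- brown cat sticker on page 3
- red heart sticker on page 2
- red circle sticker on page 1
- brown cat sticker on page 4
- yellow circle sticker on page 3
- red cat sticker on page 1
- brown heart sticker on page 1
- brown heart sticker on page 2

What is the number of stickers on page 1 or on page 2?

15

on page 1: 8; on page 2: 7; together 8 + 7 = 15.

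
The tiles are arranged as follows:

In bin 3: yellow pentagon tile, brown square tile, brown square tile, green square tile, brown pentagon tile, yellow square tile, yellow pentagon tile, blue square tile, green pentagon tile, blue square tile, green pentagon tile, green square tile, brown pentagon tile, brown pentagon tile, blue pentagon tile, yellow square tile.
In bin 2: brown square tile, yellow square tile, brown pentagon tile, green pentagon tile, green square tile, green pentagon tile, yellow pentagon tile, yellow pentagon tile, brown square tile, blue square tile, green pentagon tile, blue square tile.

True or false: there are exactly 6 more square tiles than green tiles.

True

There are 14 square tiles.
There are 8 green tiles.
The claim requires 14 − 8 (= 6) to equal 6, which holds.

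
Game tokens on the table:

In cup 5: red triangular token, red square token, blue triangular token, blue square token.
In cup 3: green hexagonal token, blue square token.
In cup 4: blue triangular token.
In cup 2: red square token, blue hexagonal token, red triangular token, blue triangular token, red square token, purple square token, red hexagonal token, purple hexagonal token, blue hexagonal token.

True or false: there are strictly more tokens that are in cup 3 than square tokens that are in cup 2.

False

|tokens in cup 3| = 2.
|square tokens in cup 2| = 3.
The claim requires 2 > 3, which does not hold.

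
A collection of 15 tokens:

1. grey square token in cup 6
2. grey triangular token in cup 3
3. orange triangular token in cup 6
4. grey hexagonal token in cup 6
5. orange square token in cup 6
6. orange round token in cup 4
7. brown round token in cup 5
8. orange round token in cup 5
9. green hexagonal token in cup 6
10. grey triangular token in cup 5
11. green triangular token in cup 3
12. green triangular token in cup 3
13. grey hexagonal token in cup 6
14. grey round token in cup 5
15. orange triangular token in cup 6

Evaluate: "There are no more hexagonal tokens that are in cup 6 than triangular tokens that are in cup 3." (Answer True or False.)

There are 3 hexagonal tokens in cup 6.
There are 3 triangular tokens in cup 3.
The claim requires 3 ≤ 3, which holds.

True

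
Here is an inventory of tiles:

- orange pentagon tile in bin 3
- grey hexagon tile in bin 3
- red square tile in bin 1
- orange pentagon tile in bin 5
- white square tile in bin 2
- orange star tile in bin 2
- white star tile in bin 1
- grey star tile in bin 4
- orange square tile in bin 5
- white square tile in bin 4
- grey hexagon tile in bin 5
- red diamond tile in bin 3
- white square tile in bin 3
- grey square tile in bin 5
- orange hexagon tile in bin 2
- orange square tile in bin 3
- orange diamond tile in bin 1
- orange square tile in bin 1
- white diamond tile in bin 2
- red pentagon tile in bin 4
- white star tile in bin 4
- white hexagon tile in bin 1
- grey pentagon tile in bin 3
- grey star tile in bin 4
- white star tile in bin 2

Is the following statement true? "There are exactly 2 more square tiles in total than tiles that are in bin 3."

True

There are 8 square tiles.
There are 6 tiles in bin 3.
The claim requires 8 − 6 (= 2) to equal 2, which holds.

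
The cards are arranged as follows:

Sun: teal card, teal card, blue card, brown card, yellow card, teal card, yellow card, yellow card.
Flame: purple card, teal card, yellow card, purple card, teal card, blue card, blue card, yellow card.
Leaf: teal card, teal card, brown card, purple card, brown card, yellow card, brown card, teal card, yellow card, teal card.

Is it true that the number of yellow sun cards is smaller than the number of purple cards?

False

There are 3 yellow sun cards.
There are 3 purple cards.
The claim requires 3 < 3, which does not hold.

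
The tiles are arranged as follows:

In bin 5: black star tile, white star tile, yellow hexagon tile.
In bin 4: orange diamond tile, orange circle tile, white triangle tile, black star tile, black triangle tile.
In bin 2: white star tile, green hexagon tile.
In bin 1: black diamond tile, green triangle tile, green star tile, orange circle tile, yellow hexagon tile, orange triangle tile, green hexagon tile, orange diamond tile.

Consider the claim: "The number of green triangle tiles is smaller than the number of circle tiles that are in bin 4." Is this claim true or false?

False

There is 1 green triangle tile.
There is 1 circle tile in bin 4.
The claim requires 1 < 1, which does not hold.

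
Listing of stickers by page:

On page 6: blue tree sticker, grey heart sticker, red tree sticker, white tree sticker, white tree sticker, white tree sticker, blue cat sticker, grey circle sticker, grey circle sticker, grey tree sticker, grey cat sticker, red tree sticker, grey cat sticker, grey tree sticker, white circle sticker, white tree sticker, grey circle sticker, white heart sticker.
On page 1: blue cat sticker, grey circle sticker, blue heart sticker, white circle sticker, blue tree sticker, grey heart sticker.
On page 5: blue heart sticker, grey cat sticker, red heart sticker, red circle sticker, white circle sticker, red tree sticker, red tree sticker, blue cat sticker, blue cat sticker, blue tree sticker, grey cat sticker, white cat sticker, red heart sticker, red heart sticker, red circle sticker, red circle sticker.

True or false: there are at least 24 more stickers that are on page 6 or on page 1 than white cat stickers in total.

False

stickers on page 6 or on page 1: 24.
white cat stickers: 1.
The claim requires 24 − 1 = 23 ≥ 24, which does not hold.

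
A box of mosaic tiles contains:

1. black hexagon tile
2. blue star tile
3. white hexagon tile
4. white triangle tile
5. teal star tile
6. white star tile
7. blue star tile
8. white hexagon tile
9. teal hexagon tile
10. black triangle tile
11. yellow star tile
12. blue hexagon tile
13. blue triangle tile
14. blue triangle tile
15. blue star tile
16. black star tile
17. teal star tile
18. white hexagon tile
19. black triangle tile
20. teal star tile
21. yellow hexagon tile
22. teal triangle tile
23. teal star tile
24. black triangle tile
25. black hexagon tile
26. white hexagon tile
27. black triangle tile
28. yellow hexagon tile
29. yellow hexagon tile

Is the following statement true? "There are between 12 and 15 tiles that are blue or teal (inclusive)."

True

|tiles that are blue or teal| = 12.
The claim requires 12 ≤ 12 ≤ 15, which holds.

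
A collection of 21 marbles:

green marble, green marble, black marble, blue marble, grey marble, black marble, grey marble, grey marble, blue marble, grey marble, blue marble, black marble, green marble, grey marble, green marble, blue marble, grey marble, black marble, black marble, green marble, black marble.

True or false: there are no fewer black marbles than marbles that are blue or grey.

False

black marbles: 6.
marbles that are blue or grey: 10.
The claim requires 6 ≥ 10, which does not hold.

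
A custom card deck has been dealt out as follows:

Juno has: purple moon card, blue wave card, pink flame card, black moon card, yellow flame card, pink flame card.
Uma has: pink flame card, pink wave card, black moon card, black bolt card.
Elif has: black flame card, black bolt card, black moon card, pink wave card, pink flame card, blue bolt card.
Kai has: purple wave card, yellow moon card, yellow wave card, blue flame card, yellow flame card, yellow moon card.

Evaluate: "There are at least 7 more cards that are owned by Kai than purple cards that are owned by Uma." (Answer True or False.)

False

|cards owned by Kai| = 6.
|purple cards owned by Uma| = 0.
The claim requires 6 − 0 = 6 ≥ 7, which does not hold.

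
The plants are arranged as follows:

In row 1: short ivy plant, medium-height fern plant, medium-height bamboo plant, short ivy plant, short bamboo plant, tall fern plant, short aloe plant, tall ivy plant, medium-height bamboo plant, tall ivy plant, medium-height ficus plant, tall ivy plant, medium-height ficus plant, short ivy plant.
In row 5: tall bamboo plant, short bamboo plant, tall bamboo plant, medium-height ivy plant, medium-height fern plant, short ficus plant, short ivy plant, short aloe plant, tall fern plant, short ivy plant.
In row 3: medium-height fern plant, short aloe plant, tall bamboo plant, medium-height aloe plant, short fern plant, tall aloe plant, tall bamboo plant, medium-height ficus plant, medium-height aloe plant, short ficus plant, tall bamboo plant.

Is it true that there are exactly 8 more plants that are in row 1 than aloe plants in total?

True

plants in row 1: 14.
aloe plants: 6.
The claim requires 14 − 6 (= 8) to equal 8, which holds.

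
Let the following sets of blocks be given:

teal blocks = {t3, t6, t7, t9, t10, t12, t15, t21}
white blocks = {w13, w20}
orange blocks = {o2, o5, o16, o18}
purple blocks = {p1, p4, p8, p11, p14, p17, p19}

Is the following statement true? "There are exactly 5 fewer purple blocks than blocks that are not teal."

|purple blocks| = 7.
|blocks that are not teal| = 13.
The claim requires 13 − 7 (= 6) to equal 5, which does not hold.

False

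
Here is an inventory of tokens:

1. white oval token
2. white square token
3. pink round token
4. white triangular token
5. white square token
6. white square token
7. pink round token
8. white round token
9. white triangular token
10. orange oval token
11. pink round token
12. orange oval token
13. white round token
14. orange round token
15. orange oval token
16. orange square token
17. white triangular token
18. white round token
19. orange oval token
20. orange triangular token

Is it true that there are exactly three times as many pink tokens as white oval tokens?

True

There are 3 pink tokens.
There is 1 white oval token.
The claim requires 3 = 3 × 1 = 3, which holds.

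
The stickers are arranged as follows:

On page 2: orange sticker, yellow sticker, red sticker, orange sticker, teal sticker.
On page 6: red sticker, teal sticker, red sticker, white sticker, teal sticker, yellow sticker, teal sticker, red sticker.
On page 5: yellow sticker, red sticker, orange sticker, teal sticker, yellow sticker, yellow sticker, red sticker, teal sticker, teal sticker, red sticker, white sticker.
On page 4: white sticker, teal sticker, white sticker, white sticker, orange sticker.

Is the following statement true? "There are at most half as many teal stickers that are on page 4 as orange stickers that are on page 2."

There is 1 teal sticker on page 4.
There are 2 orange stickers on page 2.
The claim requires 2 × 1 = 2 ≤ 2, which holds.

True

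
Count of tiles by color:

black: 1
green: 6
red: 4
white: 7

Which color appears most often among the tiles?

Counts by color: white 7, green 6, red 4, black 1.
The maximum is 7, held uniquely by white.

white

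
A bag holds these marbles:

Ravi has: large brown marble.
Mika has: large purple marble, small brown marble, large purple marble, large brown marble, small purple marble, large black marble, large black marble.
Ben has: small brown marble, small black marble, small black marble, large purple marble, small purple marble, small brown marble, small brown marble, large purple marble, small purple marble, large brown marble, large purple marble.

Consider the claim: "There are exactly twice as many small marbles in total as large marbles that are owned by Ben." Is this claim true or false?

|small marbles| = 9.
|large marbles owned by Ben| = 4.
The claim requires 9 = 2 × 4 = 8, which does not hold.

False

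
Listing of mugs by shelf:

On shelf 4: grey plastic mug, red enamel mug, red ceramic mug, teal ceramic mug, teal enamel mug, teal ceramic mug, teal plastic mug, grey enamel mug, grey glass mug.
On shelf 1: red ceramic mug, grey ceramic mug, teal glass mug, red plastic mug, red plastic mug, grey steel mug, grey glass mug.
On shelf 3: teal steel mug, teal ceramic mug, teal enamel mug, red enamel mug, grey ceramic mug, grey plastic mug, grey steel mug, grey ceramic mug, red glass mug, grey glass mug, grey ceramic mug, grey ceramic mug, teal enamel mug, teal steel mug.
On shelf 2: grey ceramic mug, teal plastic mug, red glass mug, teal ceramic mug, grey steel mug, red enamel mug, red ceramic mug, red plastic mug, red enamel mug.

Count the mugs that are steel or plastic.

12

plastic: 7; steel: 5; together 7 + 5 = 12.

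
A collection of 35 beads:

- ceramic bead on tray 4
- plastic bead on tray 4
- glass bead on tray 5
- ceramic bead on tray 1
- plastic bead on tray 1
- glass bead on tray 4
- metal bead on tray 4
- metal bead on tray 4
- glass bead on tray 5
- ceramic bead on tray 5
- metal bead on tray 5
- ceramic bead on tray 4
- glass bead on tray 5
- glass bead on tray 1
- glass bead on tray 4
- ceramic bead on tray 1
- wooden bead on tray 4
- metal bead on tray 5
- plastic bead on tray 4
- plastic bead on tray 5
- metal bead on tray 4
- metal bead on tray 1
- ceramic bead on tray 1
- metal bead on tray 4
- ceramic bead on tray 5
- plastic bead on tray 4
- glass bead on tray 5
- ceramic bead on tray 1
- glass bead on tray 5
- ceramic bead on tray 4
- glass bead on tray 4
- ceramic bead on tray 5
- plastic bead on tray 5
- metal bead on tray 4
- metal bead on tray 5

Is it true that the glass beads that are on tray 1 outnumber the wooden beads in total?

glass beads on tray 1: 1.
wooden beads: 1.
The claim requires 1 > 1, which does not hold.

False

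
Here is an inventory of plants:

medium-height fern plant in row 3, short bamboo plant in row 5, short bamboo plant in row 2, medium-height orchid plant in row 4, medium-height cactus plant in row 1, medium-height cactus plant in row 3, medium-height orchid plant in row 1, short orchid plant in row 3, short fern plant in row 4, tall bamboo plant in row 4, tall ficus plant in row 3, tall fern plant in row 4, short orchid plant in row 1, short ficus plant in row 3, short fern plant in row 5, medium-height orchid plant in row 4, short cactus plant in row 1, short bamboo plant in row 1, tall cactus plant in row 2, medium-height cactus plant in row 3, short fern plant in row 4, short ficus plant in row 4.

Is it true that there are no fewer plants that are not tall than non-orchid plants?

plants that are not tall: 18.
non-orchid plants: 17.
The claim requires 18 ≥ 17, which holds.

True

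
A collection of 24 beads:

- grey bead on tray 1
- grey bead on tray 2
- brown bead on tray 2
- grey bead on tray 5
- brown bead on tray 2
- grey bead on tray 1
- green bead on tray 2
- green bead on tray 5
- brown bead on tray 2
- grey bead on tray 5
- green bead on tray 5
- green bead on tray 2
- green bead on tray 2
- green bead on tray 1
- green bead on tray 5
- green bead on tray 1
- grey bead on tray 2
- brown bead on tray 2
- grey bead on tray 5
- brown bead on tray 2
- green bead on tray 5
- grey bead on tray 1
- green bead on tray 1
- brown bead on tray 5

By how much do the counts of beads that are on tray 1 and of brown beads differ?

beads on tray 1: 6. brown beads: 6.
|6 − 6| = 6 − 6 = 0.

0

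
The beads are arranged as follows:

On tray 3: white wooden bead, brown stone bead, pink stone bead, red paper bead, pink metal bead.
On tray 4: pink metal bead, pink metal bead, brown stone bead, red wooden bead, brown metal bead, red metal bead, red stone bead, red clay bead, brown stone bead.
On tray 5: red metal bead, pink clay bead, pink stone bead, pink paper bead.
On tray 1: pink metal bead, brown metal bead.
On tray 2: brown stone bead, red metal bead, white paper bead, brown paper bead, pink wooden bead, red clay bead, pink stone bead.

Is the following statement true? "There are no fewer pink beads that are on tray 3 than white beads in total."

There are 2 pink beads on tray 3.
There are 2 white beads.
The claim requires 2 ≥ 2, which holds.

True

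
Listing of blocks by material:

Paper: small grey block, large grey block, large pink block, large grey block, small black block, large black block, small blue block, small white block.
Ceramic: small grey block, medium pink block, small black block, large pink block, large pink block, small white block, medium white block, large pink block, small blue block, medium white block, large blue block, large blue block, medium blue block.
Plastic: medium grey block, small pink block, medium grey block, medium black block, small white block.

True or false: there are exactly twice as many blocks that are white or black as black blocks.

There are 9 blocks that are white or black.
There are 4 black blocks.
The claim requires 9 = 2 × 4 = 8, which does not hold.

False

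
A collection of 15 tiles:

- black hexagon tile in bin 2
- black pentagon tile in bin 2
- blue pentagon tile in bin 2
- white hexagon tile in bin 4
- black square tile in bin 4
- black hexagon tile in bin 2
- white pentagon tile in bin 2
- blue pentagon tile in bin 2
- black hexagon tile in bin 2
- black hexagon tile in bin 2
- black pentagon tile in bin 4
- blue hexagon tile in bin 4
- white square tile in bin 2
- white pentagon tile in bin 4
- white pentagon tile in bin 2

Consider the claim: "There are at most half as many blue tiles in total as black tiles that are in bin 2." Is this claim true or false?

|blue tiles| = 3.
|black tiles in bin 2| = 5.
The claim requires 2 × 3 = 6 ≤ 5, which does not hold.

False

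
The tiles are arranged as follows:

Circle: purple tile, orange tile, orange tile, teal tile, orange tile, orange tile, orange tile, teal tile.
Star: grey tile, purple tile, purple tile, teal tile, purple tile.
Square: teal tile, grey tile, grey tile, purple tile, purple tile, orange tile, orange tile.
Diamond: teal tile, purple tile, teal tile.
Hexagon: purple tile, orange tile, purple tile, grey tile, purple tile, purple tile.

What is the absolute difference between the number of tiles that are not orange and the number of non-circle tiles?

tiles that are not orange: 21. non-circle tiles: 21.
|21 − 21| = 21 − 21 = 0.

0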